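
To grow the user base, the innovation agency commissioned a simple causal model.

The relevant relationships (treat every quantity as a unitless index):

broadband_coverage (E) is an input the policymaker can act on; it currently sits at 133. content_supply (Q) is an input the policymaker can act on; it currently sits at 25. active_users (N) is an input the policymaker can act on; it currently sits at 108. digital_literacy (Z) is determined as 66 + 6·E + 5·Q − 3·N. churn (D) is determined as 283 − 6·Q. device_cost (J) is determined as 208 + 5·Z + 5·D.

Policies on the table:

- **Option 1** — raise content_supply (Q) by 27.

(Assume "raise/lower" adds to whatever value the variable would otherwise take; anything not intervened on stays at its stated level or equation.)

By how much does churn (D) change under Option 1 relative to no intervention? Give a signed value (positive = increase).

-162

Baseline:
  Q = 25
  D = 283 − 6·25 = 133
Option 1 (Q + 27):
  Q = 25 + 27 = 52
  D = 283 − 6·52 = -29
Change in D: -29 − 133 = -162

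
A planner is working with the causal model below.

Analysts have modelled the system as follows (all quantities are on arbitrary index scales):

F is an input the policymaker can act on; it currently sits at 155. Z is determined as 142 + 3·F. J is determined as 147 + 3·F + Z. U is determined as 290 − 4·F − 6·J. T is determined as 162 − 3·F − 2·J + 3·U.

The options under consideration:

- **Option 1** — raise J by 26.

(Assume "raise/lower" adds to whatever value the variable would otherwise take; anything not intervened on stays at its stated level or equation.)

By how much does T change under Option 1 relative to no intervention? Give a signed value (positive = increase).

Baseline:
  F = 155
  Z = 142 + 3·155 = 607
  J = 147 + 3·155 + 607 = 1219
  U = 290 − 4·155 − 6·1219 = -7644
  T = 162 − 3·155 − 2·1219 + 3·(-7644) = -25673
Option 1 (J + 26):
  F = 155
  Z = 142 + 3·155 = 607
  J = 147 + 3·155 + 607 (+26 from intervention) = 1245
  U = 290 − 4·155 − 6·1245 = -7800
  T = 162 − 3·155 − 2·1245 + 3·(-7800) = -26193
Change in T: -26193 − (-25673) = -520

-520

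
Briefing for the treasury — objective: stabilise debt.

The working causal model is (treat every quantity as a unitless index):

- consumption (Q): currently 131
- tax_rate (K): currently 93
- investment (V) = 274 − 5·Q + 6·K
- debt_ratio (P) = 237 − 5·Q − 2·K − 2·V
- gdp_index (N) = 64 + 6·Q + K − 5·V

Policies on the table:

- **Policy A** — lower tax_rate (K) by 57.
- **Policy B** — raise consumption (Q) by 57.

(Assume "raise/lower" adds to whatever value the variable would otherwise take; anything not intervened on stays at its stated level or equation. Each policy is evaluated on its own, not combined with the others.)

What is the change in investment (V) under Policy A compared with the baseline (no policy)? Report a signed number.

-342

Baseline:
  Q = 131
  K = 93
  V = 274 − 5·131 + 6·93 = 177
Policy A (K − 57):
  Q = 131
  K = 93 − 57 = 36
  V = 274 − 5·131 + 6·36 = -165
Change in V: -165 − 177 = -342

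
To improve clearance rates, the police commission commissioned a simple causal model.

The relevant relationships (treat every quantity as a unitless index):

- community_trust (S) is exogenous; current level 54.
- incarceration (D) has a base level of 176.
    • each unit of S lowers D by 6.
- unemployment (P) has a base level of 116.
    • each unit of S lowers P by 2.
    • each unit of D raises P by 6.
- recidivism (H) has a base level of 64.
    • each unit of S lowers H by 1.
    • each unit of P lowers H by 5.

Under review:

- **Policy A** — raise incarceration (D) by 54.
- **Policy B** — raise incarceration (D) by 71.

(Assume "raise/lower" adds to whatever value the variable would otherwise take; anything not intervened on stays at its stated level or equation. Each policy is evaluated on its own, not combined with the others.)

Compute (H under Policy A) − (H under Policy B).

Policy A (D + 54):
  S = 54
  D = 176 − 6·54 (+54 from intervention) = -94
  P = 116 − 2·54 + 6·(-94) = -556
  H = 64 − 54 − 5·(-556) = 2790
Policy B (D + 71):
  S = 54
  D = 176 − 6·54 (+71 from intervention) = -77
  P = 116 − 2·54 + 6·(-77) = -454
  H = 64 − 54 − 5·(-454) = 2280
H: 2790 − 2280 = 510

510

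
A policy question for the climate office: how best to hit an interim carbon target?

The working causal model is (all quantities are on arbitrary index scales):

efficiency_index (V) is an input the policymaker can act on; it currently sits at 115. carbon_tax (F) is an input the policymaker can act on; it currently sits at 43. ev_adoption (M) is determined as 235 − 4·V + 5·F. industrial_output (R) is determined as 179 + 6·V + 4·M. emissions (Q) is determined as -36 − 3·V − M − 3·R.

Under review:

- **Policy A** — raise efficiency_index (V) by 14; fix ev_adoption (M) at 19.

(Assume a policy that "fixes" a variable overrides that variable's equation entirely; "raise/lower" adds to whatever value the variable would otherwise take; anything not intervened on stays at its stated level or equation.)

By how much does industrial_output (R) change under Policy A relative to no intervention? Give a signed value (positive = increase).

Baseline:
  V = 115
  F = 43
  M = 235 − 4·115 + 5·43 = -10
  R = 179 + 6·115 + 4·(-10) = 829
Policy A (V + 14, M := 19):
  V = 115 + 14 = 129
  F = 43
  M = 19
  R = 179 + 6·129 + 4·19 = 1029
Change in R: 1029 − 829 = 200

200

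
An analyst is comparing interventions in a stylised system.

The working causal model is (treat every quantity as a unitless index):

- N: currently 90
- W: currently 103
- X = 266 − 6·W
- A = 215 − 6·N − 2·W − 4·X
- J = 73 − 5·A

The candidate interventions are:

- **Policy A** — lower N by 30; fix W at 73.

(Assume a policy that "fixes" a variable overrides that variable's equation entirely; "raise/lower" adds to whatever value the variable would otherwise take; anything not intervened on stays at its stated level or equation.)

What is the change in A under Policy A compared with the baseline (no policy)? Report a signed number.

Baseline:
  N = 90
  W = 103
  X = 266 − 6·103 = -352
  A = 215 − 6·90 − 2·103 − 4·(-352) = 877
Policy A (N − 30, W := 73):
  N = 90 − 30 = 60
  W = 73
  X = 266 − 6·73 = -172
  A = 215 − 6·60 − 2·73 − 4·(-172) = 397
Change in A: 397 − 877 = -480

-480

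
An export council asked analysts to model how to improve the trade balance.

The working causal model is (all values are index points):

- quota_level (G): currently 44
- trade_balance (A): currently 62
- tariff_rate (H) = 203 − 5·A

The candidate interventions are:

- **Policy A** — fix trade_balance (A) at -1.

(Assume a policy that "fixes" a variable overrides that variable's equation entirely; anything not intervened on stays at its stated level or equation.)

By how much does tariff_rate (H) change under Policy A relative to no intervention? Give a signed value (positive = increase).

315

Baseline:
  A = 62
  H = 203 − 5·62 = -107
Policy A (A := -1):
  A = -1
  H = 203 − 5·(-1) = 208
Change in H: 208 − (-107) = 315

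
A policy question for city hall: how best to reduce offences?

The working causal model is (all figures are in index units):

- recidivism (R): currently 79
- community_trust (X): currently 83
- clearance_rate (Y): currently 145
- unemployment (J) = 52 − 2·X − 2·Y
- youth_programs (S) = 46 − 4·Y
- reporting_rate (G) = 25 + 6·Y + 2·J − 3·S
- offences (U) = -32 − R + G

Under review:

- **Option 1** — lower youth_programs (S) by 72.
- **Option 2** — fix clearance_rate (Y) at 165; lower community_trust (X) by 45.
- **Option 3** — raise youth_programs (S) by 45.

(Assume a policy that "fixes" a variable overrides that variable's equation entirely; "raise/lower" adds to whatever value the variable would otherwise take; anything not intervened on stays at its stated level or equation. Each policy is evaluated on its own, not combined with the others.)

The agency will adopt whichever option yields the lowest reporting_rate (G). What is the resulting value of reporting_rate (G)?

Option 1 (S − 72):
  X = 83
  Y = 145
  J = 52 − 2·83 − 2·145 = -404
  S = 46 − 4·145 (−72 from intervention) = -606
  G = 25 + 6·145 + 2·(-404) − 3·(-606) = 1905
Option 2 (Y := 165, X − 45):
  X = 83 − 45 = 38
  Y = 165
  J = 52 − 2·38 − 2·165 = -354
  S = 46 − 4·165 = -614
  G = 25 + 6·165 + 2·(-354) − 3·(-614) = 2149
Option 3 (S + 45):
  X = 83
  Y = 145
  J = 52 − 2·83 − 2·145 = -404
  S = 46 − 4·145 (+45 from intervention) = -489
  G = 25 + 6·145 + 2·(-404) − 3·(-489) = 1554
Comparing — Option 1: G=1905, Option 2: G=2149, Option 3: G=1554. Lowest is 1554 (Option 3).

1554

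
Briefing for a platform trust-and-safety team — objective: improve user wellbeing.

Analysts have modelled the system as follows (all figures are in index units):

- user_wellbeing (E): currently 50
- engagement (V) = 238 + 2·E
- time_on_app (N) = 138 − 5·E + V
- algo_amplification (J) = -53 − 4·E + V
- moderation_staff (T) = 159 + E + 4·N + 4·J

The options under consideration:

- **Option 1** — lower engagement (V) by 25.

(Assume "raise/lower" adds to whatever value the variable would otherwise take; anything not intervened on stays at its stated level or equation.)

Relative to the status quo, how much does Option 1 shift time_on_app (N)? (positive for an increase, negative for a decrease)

Baseline:
  E = 50
  V = 238 + 2·50 = 338
  N = 138 − 5·50 + 338 = 226
Option 1 (V − 25):
  E = 50
  V = 238 + 2·50 (−25 from intervention) = 313
  N = 138 − 5·50 + 313 = 201
Change in N: 201 − 226 = -25

-25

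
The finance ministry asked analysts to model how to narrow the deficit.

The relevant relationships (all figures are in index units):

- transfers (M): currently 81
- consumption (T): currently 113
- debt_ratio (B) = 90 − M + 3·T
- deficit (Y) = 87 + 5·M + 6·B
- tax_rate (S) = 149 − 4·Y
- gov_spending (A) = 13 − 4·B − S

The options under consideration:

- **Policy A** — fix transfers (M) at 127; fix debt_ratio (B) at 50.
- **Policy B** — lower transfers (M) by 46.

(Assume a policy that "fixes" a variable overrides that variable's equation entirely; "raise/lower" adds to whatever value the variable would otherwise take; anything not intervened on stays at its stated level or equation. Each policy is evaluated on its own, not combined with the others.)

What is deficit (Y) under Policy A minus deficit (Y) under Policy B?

Policy A (M := 127, B := 50):
  M = 127
  T = 113
  B = 50
  Y = 87 + 5·127 + 6·50 = 1022
Policy B (M − 46):
  M = 81 − 46 = 35
  T = 113
  B = 90 − 35 + 3·113 = 394
  Y = 87 + 5·35 + 6·394 = 2626
Y: 1022 − 2626 = -1604

-1604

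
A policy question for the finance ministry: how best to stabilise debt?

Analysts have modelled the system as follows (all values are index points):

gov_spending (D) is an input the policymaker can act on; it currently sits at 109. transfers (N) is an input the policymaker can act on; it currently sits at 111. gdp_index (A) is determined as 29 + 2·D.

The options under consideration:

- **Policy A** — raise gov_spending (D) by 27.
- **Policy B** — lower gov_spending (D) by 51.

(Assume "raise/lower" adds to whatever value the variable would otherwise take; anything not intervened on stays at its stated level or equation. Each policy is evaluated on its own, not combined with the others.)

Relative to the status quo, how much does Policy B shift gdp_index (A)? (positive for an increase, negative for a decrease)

-102

Baseline:
  D = 109
  A = 29 + 2·109 = 247
Policy B (D − 51):
  D = 109 − 51 = 58
  A = 29 + 2·58 = 145
Change in A: 145 − 247 = -102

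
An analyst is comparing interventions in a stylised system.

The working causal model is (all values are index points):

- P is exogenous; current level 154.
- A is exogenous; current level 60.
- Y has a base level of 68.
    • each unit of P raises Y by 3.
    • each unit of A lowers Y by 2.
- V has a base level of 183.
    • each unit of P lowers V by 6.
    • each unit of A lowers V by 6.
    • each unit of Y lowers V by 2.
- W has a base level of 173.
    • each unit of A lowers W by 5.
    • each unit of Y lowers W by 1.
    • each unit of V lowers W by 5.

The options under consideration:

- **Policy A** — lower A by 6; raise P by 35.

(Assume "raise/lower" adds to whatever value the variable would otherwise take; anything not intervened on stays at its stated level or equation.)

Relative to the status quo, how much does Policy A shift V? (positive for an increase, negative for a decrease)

-408

Baseline:
  P = 154
  A = 60
  Y = 68 + 3·154 − 2·60 = 410
  V = 183 − 6·154 − 6·60 − 2·410 = -1921
Policy A (A − 6, P + 35):
  P = 154 + 35 = 189
  A = 60 − 6 = 54
  Y = 68 + 3·189 − 2·54 = 527
  V = 183 − 6·189 − 6·54 − 2·527 = -2329
Change in V: -2329 − (-1921) = -408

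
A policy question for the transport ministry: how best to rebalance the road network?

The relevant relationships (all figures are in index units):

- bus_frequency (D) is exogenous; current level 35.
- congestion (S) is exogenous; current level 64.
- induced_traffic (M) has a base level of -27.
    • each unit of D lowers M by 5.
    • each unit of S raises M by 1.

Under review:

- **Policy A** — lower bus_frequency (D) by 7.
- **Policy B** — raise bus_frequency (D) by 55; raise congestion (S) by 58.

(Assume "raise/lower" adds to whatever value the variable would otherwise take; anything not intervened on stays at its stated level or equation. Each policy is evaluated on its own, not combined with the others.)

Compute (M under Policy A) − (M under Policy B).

Policy A (D − 7):
  D = 35 − 7 = 28
  S = 64
  M = -27 − 5·28 + 64 = -103
Policy B (D + 55, S + 58):
  D = 35 + 55 = 90
  S = 64 + 58 = 122
  M = -27 − 5·90 + 122 = -355
M: -103 − (-355) = 252

252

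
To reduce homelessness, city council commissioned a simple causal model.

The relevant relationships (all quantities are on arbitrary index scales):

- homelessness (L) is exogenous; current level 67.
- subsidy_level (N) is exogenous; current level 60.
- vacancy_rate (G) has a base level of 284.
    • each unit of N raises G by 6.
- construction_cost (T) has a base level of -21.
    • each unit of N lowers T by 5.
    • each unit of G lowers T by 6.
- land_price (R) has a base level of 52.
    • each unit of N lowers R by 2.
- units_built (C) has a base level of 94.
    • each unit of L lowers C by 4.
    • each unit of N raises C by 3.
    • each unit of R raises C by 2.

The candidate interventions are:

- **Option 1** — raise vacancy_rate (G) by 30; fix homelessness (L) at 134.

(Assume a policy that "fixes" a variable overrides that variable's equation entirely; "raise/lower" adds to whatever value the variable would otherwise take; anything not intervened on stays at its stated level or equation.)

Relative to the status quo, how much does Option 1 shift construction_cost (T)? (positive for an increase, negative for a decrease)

Baseline:
  N = 60
  G = 284 + 6·60 = 644
  T = -21 − 5·60 − 6·644 = -4185
Option 1 (G + 30, L := 134):
  N = 60
  G = 284 + 6·60 (+30 from intervention) = 674
  T = -21 − 5·60 − 6·674 = -4365
Change in T: -4365 − (-4185) = -180

-180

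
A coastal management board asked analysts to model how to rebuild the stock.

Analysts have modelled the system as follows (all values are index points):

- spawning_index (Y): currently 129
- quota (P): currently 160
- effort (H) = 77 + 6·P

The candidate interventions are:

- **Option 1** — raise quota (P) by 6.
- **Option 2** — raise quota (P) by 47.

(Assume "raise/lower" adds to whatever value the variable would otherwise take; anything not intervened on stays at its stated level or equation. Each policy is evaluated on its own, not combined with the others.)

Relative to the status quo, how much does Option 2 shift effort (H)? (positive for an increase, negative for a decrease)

282

Baseline:
  P = 160
  H = 77 + 6·160 = 1037
Option 2 (P + 47):
  P = 160 + 47 = 207
  H = 77 + 6·207 = 1319
Change in H: 1319 − 1037 = 282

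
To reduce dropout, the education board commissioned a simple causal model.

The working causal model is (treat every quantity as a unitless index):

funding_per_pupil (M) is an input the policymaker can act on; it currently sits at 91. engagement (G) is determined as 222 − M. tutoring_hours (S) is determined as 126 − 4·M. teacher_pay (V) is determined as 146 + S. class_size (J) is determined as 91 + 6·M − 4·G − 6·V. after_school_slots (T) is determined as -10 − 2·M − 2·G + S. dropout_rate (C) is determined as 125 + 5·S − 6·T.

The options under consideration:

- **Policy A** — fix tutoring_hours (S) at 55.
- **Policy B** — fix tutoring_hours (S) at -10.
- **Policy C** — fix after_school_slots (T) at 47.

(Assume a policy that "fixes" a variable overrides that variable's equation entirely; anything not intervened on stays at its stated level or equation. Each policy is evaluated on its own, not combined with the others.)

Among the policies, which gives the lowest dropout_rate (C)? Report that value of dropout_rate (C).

-1347

Policy A (S := 55):
  M = 91
  G = 222 − 91 = 131
  S = 55
  T = -10 − 2·91 − 2·131 + 55 = -399
  C = 125 + 5·55 − 6·(-399) = 2794
Policy B (S := -10):
  M = 91
  G = 222 − 91 = 131
  S = -10
  T = -10 − 2·91 − 2·131 + (-10) = -464
  C = 125 + 5·(-10) − 6·(-464) = 2859
Policy C (T := 47):
  M = 91
  G = 222 − 91 = 131
  S = 126 − 4·91 = -238
  T = 47
  C = 125 + 5·(-238) − 6·47 = -1347
Comparing — Policy A: C=2794, Policy B: C=2859, Policy C: C=-1347. Lowest is -1347 (Policy C).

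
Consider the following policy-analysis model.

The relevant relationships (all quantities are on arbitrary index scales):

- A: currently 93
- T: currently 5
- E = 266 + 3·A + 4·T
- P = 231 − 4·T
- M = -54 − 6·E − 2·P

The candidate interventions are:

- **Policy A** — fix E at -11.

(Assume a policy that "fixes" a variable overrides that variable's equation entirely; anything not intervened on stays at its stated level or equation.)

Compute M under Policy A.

Policy A (E := -11):
  A = 93
  T = 5
  E = -11
  P = 231 − 4·5 = 211
  M = -54 − 6·(-11) − 2·211 = -410

-410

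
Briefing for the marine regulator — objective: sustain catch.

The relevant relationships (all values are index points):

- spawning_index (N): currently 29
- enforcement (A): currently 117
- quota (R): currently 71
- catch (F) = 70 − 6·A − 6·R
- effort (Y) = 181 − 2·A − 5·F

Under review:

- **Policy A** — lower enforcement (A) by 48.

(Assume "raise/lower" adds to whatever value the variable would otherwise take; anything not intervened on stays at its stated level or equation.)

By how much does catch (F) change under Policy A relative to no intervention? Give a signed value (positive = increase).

288

Baseline:
  A = 117
  R = 71
  F = 70 − 6·117 − 6·71 = -1058
Policy A (A − 48):
  A = 117 − 48 = 69
  R = 71
  F = 70 − 6·69 − 6·71 = -770
Change in F: -770 − (-1058) = 288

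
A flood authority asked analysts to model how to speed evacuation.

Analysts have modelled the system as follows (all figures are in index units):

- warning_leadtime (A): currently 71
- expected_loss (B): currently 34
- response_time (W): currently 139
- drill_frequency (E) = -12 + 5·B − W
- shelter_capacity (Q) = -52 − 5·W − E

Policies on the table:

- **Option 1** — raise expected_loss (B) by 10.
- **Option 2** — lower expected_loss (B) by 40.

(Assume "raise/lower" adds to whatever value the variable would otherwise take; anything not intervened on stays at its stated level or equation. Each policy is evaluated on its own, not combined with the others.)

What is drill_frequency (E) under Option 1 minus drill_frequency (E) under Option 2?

250

Option 1 (B + 10):
  B = 34 + 10 = 44
  W = 139
  E = -12 + 5·44 − 139 = 69
Option 2 (B − 40):
  B = 34 − 40 = -6
  W = 139
  E = -12 + 5·(-6) − 139 = -181
E: 69 − (-181) = 250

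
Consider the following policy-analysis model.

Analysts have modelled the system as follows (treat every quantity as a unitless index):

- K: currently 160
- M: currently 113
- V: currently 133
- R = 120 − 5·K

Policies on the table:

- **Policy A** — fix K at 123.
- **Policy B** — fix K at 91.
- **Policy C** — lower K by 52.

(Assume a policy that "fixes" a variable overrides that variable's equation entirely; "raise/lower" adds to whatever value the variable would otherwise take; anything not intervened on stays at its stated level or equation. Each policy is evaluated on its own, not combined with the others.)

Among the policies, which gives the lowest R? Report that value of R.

Policy A (K := 123):
  K = 123
  R = 120 − 5·123 = -495
Policy B (K := 91):
  K = 91
  R = 120 − 5·91 = -335
Policy C (K − 52):
  K = 160 − 52 = 108
  R = 120 − 5·108 = -420
Comparing — Policy A: R=-495, Policy B: R=-335, Policy C: R=-420. Lowest is -495 (Policy A).

-495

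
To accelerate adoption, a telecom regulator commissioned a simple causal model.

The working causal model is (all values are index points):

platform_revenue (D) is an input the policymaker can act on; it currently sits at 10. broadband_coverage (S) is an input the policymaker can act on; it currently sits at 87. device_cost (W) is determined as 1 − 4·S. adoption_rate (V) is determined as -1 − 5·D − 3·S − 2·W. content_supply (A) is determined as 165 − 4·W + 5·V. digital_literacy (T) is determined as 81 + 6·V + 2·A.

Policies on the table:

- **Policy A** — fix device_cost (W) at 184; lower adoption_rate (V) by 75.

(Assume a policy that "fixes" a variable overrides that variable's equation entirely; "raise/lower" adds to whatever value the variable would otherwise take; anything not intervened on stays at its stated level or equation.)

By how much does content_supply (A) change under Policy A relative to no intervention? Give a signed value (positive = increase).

Baseline:
  D = 10
  S = 87
  W = 1 − 4·87 = -347
  V = -1 − 5·10 − 3·87 − 2·(-347) = 382
  A = 165 − 4·(-347) + 5·382 = 3463
Policy A (W := 184, V − 75):
  D = 10
  S = 87
  W = 184
  V = -1 − 5·10 − 3·87 − 2·184 (−75 from intervention) = -755
  A = 165 − 4·184 + 5·(-755) = -4346
Change in A: -4346 − 3463 = -7809

-7809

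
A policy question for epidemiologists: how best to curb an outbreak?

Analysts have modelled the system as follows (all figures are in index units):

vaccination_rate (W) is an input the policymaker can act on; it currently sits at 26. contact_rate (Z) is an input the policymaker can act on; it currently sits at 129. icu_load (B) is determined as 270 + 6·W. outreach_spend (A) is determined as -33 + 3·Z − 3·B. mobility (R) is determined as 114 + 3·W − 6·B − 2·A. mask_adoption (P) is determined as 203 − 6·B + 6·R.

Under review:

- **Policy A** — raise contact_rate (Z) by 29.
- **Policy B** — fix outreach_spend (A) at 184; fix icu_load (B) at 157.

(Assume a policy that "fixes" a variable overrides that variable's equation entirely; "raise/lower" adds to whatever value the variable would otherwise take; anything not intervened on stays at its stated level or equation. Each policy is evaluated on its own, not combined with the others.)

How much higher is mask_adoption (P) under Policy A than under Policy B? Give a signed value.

Policy A (Z + 29):
  W = 26
  Z = 129 + 29 = 158
  B = 270 + 6·26 = 426
  A = -33 + 3·158 − 3·426 = -837
  R = 114 + 3·26 − 6·426 − 2·(-837) = -690
  P = 203 − 6·426 + 6·(-690) = -6493
Policy B (A := 184, B := 157):
  W = 26
  Z = 129
  B = 157
  A = 184
  R = 114 + 3·26 − 6·157 − 2·184 = -1118
  P = 203 − 6·157 + 6·(-1118) = -7447
P: -6493 − (-7447) = 954

954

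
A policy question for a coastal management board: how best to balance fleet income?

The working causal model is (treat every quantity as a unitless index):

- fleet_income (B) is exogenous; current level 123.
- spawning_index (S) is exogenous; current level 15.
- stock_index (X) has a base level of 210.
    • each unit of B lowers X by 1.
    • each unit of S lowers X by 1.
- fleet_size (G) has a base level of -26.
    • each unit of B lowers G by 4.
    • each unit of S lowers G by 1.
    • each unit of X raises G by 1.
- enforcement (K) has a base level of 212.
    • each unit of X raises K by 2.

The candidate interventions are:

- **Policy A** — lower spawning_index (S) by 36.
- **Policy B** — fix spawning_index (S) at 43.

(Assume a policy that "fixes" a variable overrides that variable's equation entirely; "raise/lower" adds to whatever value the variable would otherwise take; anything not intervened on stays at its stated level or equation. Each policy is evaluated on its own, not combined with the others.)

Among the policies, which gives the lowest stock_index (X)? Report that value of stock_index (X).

44

Policy A (S − 36):
  B = 123
  S = 15 − 36 = -21
  X = 210 − 123 − (-21) = 108
Policy B (S := 43):
  B = 123
  S = 43
  X = 210 − 123 − 43 = 44
Comparing — Policy A: X=108, Policy B: X=44. Lowest is 44 (Policy B).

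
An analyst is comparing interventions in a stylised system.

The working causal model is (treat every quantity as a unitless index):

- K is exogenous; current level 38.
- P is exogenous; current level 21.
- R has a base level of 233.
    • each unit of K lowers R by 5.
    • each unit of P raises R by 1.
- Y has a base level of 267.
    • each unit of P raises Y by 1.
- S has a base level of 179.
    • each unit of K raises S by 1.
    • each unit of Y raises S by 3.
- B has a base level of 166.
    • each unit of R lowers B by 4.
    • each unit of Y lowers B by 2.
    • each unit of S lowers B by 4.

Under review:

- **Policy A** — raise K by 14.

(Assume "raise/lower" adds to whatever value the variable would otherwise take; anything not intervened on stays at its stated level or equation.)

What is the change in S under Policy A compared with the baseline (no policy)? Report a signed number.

14

Baseline:
  K = 38
  P = 21
  Y = 267 + 21 = 288
  S = 179 + 38 + 3·288 = 1081
Policy A (K + 14):
  K = 38 + 14 = 52
  P = 21
  Y = 267 + 21 = 288
  S = 179 + 52 + 3·288 = 1095
Change in S: 1095 − 1081 = 14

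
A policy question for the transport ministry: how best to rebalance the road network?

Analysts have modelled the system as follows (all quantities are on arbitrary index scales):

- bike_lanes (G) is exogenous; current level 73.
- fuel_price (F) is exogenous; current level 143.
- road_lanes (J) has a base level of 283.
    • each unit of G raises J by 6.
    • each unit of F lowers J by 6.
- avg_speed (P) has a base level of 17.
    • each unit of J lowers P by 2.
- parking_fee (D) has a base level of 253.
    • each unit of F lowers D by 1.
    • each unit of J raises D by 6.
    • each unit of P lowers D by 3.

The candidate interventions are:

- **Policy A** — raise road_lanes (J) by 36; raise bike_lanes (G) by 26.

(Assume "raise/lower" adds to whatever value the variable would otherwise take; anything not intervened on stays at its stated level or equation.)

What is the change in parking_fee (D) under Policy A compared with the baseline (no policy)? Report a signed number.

Baseline:
  G = 73
  F = 143
  J = 283 + 6·73 − 6·143 = -137
  P = 17 − 2·(-137) = 291
  D = 253 − 143 + 6·(-137) − 3·291 = -1585
Policy A (J + 36, G + 26):
  G = 73 + 26 = 99
  F = 143
  J = 283 + 6·99 − 6·143 (+36 from intervention) = 55
  P = 17 − 2·55 = -93
  D = 253 − 143 + 6·55 − 3·(-93) = 719
Change in D: 719 − (-1585) = 2304

2304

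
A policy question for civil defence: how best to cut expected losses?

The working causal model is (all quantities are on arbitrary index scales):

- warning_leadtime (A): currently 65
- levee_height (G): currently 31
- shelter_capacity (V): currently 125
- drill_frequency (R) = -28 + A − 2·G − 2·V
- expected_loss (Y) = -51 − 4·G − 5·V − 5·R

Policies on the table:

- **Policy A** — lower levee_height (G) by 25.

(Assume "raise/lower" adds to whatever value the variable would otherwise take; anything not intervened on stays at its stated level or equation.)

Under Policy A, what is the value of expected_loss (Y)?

Policy A (G − 25):
  A = 65
  G = 31 − 25 = 6
  V = 125
  R = -28 + 65 − 2·6 − 2·125 = -225
  Y = -51 − 4·6 − 5·125 − 5·(-225) = 425

425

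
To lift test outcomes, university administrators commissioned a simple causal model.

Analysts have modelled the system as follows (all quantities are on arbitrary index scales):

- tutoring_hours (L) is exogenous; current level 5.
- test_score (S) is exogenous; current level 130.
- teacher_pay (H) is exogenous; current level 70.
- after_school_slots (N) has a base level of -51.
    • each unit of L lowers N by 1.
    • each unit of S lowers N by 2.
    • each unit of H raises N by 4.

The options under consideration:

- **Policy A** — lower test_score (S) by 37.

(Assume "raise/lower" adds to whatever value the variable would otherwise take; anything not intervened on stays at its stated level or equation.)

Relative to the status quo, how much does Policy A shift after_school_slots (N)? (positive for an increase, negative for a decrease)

74

Baseline:
  L = 5
  S = 130
  H = 70
  N = -51 − 5 − 2·130 + 4·70 = -36
Policy A (S − 37):
  L = 5
  S = 130 − 37 = 93
  H = 70
  N = -51 − 5 − 2·93 + 4·70 = 38
Change in N: 38 − (-36) = 74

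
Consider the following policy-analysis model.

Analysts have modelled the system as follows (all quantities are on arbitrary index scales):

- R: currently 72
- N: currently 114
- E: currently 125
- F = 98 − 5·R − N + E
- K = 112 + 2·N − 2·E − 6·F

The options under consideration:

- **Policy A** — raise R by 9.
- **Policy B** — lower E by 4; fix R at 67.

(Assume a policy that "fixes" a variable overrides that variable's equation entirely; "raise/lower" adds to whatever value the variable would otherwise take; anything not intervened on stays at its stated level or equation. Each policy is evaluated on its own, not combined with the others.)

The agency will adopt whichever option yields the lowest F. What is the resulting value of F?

-296

Policy A (R + 9):
  R = 72 + 9 = 81
  N = 114
  E = 125
  F = 98 − 5·81 − 114 + 125 = -296
Policy B (E − 4, R := 67):
  R = 67
  N = 114
  E = 125 − 4 = 121
  F = 98 − 5·67 − 114 + 121 = -230
Comparing — Policy A: F=-296, Policy B: F=-230. Lowest is -296 (Policy A).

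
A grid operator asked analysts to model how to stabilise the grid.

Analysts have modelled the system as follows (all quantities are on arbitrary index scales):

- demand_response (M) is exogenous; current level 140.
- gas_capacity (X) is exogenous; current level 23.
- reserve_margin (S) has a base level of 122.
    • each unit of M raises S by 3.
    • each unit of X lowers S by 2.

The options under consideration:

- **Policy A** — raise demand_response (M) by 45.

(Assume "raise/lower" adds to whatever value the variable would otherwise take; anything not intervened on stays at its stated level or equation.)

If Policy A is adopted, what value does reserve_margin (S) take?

631

Policy A (M + 45):
  M = 140 + 45 = 185
  X = 23
  S = 122 + 3·185 − 2·23 = 631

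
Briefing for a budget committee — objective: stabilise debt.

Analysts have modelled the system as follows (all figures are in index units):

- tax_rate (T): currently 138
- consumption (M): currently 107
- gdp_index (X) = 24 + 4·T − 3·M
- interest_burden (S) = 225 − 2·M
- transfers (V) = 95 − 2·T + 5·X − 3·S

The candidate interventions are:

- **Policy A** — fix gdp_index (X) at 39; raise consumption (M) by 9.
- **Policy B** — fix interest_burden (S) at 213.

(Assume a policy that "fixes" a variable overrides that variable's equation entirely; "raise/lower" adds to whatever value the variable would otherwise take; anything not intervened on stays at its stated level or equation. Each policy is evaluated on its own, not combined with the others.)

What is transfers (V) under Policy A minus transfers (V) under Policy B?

Policy A (X := 39, M + 9):
  T = 138
  M = 107 + 9 = 116
  X = 39
  S = 225 − 2·116 = -7
  V = 95 − 2·138 + 5·39 − 3·(-7) = 35
Policy B (S := 213):
  T = 138
  M = 107
  X = 24 + 4·138 − 3·107 = 255
  S = 213
  V = 95 − 2·138 + 5·255 − 3·213 = 455
V: 35 − 455 = -420

-420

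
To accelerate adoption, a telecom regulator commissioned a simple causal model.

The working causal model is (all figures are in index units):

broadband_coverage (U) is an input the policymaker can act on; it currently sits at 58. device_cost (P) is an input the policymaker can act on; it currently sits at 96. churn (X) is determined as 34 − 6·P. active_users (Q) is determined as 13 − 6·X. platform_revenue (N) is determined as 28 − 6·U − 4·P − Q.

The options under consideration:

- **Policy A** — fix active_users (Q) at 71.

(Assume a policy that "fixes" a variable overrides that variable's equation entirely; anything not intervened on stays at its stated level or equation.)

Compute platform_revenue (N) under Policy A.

-775

Policy A (Q := 71):
  U = 58
  P = 96
  X = 34 − 6·96 = -542
  Q = 71
  N = 28 − 6·58 − 4·96 − 71 = -775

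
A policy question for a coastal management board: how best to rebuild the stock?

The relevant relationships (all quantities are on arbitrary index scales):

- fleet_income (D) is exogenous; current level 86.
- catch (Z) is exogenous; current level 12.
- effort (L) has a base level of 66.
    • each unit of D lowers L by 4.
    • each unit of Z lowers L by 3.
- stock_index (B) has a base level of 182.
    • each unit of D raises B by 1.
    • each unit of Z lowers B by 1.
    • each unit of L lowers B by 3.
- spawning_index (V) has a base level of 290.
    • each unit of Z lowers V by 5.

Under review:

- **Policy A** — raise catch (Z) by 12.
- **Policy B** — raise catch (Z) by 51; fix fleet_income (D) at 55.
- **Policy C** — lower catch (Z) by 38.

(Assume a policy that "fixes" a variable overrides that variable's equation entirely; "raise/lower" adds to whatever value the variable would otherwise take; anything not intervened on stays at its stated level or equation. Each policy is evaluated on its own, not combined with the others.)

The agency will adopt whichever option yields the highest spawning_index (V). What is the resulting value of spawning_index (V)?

420

Policy A (Z + 12):
  Z = 12 + 12 = 24
  V = 290 − 5·24 = 170
Policy B (Z + 51, D := 55):
  Z = 12 + 51 = 63
  V = 290 − 5·63 = -25
Policy C (Z − 38):
  Z = 12 − 38 = -26
  V = 290 − 5·(-26) = 420
Comparing — Policy A: V=170, Policy B: V=-25, Policy C: V=420. Highest is 420 (Policy C).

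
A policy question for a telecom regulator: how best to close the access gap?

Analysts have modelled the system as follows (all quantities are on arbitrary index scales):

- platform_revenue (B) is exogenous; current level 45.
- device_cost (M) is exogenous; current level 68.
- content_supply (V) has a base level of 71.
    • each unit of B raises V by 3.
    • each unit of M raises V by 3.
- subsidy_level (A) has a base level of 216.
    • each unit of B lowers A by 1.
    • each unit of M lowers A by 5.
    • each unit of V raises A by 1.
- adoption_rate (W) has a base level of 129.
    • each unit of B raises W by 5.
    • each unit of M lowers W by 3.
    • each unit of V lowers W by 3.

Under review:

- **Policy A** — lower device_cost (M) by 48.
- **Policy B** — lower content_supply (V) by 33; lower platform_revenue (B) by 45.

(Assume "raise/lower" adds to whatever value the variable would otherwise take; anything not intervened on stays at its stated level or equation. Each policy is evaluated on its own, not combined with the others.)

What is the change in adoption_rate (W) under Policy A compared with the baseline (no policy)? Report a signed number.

Baseline:
  B = 45
  M = 68
  V = 71 + 3·45 + 3·68 = 410
  W = 129 + 5·45 − 3·68 − 3·410 = -1080
Policy A (M − 48):
  B = 45
  M = 68 − 48 = 20
  V = 71 + 3·45 + 3·20 = 266
  W = 129 + 5·45 − 3·20 − 3·266 = -504
Change in W: -504 − (-1080) = 576

576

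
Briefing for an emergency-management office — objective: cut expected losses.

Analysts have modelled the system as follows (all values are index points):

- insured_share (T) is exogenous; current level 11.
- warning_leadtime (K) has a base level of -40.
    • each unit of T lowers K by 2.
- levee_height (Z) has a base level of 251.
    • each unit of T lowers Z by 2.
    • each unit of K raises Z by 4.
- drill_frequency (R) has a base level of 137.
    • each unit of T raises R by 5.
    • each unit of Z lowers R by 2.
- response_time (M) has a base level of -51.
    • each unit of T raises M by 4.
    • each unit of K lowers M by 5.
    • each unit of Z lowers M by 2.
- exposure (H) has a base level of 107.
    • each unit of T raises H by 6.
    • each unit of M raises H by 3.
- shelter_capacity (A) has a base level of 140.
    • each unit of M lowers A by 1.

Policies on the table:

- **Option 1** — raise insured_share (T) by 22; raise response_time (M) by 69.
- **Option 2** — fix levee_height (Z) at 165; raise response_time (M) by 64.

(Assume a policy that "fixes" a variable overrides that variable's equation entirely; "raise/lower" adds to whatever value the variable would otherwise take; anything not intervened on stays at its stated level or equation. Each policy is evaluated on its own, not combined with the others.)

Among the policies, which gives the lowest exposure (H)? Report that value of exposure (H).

284

Option 1 (T + 22, M + 69):
  T = 11 + 22 = 33
  K = -40 − 2·33 = -106
  Z = 251 − 2·33 + 4·(-106) = -239
  M = -51 + 4·33 − 5·(-106) − 2·(-239) (+69 from intervention) = 1158
  H = 107 + 6·33 + 3·1158 = 3779
Option 2 (Z := 165, M + 64):
  T = 11
  K = -40 − 2·11 = -62
  Z = 165
  M = -51 + 4·11 − 5·(-62) − 2·165 (+64 from intervention) = 37
  H = 107 + 6·11 + 3·37 = 284
Comparing — Option 1: H=3779, Option 2: H=284. Lowest is 284 (Option 2).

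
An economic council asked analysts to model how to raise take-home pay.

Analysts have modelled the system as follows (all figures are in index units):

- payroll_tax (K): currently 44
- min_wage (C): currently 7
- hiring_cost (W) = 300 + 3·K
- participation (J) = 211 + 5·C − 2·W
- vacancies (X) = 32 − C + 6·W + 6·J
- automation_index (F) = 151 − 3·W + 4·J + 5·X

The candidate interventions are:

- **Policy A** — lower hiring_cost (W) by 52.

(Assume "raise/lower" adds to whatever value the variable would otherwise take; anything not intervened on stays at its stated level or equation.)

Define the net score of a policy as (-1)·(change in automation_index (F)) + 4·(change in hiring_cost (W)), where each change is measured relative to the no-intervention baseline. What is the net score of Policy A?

Baseline:
  K = 44
  C = 7
  W = 300 + 3·44 = 432
  J = 211 + 5·7 − 2·432 = -618
  X = 32 − 7 + 6·432 + 6·(-618) = -1091
  F = 151 − 3·432 + 4·(-618) + 5·(-1091) = -9072
Policy A (W − 52):
  K = 44
  C = 7
  W = 300 + 3·44 (−52 from intervention) = 380
  J = 211 + 5·7 − 2·380 = -514
  X = 32 − 7 + 6·380 + 6·(-514) = -779
  F = 151 − 3·380 + 4·(-514) + 5·(-779) = -6940
ΔF = -6940 − (-9072) = 2132; ΔW = 380 − 432 = -52
Score = (-1)·2132 + 4·(-52) = -2340

-2340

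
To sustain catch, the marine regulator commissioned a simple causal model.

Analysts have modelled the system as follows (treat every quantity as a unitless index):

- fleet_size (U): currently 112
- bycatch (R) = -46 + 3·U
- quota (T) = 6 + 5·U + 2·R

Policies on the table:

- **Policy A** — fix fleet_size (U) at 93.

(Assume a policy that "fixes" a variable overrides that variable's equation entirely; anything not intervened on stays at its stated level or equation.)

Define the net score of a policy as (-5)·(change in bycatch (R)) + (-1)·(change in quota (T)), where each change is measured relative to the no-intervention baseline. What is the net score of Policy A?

494

Baseline:
  U = 112
  R = -46 + 3·112 = 290
  T = 6 + 5·112 + 2·290 = 1146
Policy A (U := 93):
  U = 93
  R = -46 + 3·93 = 233
  T = 6 + 5·93 + 2·233 = 937
ΔR = 233 − 290 = -57; ΔT = 937 − 1146 = -209
Score = (-5)·(-57) + (-1)·(-209) = 494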